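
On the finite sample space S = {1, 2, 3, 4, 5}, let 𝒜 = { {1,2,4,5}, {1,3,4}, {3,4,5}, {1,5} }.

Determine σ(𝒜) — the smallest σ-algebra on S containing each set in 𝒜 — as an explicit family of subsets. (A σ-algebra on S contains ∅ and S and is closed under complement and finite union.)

Begin from { ∅, {1,5}, {1,3,4}, {3,4,5}, {1,2,4,5}, S } (that is, 𝒜 plus ∅ and S).
Pass 1: +5 →
  {3}  = S∖{1,2,4,5}
  {1,2}  = S∖{3,4,5}
  {2,5}  = S∖{1,3,4}
  {2,3,4}  = S∖{1,5}
  {1,3,4,5}  = {3,4,5} ∪ {1,3,4}
  (now 11)
Pass 2. New:
  {2}  = S∖{1,3,4,5}
  {1,2,3}  = {1,2} ∪ {3}
  {1,2,5}  = {2,5} ∪ {1,2}
  {1,3,5}  = {3} ∪ {1,5}
  {2,3,5}  = {2,5} ∪ {3}
  {1,2,3,4}  = {2,3,4} ∪ {1,2}
  {2,3,4,5}  = {2,5} ∪ {3,4,5}
  (now 18)
Pass 3. New:
  {1}  = S∖{2,3,4,5}
  {5}  = S∖{1,2,3,4}
  {1,4}  = S∖{2,3,5}
  {2,3}  = {3} ∪ {2}
  {2,4}  = S∖{1,3,5}
  {3,4}  = S∖{1,2,5}
  {4,5}  = S∖{1,2,3}
  {1,2,3,5}  = {3} ∪ {1,2,5}
  (now 26)
Pass 4. New:
  {4}  = S∖{1,2,3,5}
  {1,3}  = {3} ∪ {1}
  {3,5}  = {5} ∪ {3}
  {1,2,4}  = {1,2} ∪ {1,4}
  {1,4,5}  = S∖{2,3}
  {2,4,5}  = {2,5} ∪ {4,5}
  (now 32)
Pass 5 adds nothing — fixpoint reached.

Therefore σ(𝒜) = { ∅, {1}, {2}, {3}, {4}, {5}, {1,2}, {1,3}, {1,4}, {1,5}, {2,3}, {2,4}, {2,5}, {3,4}, {3,5}, {4,5}, {1,2,3}, {1,2,4}, {1,2,5}, {1,3,4}, {1,3,5}, {1,4,5}, {2,3,4}, {2,3,5}, {2,4,5}, {3,4,5}, {1,2,3,4}, {1,2,3,5}, {1,2,4,5}, {1,3,4,5}, {2,3,4,5}, S } (|σ(𝒜)| = 32).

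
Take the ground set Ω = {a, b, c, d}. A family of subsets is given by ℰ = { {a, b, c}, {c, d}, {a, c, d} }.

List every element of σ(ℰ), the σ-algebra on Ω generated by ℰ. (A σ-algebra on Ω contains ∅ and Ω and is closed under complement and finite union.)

Start: ℰ ∪ {∅, Ω} = { ∅, {c, d}, {a, b, c}, {a, c, d}, Ω }.
Iteration 1: +3 →
  {b}  = {a, c, d}ᶜ
  {d}  = {a, b, c}ᶜ
  {a, b}  = {c, d}ᶜ
  |family| = 8
Iteration 2 (3 new):
  {b, d}  = {d} ∪ {b}
  {a, b, d}  = {d} ∪ {a, b}
  {b, c, d}  = {b} ∪ {c, d}
  |family| = 11
Iteration 3 adds 3:
  {a}  = {b, c, d}ᶜ
  {c}  = {a, b, d}ᶜ
  {a, c}  = {b, d}ᶜ
  |family| = 14
Iteration 4: +2 →
  {a, d}  = {d} ∪ {a}
  {b, c}  = {c} ∪ {b}
  |family| = 16
Iteration 5: no new sets; the family is a σ-algebra.

σ(ℰ) = { ∅, {a}, {b}, {c}, {d}, {a, b}, {a, c}, {a, d}, {b, c}, {b, d}, {c, d}, {a, b, c}, {a, b, d}, {a, c, d}, {b, c, d}, Ω }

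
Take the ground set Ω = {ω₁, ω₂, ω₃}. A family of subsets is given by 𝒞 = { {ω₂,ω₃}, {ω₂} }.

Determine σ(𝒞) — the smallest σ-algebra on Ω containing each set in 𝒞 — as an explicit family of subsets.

Initial family (4 sets): { {}, {ω₂}, {ω₂,ω₃}, Ω }.
Iteration 1 adds 2:
  {ω₁}  = ᶜ of {ω₂,ω₃}
  {ω₁,ω₃}  = ᶜ of {ω₂}
Iteration 2 (1 new):
  {ω₁,ω₂}  = {ω₂} ∪ {ω₁}
Iteration 3: 1 new —
  {ω₃}  = ᶜ of {ω₁,ω₂}
Iteration 4: stable.

Hence σ(𝒞) has 8 members: { {}, {ω₁}, {ω₂}, {ω₃}, {ω₁,ω₂}, {ω₁,ω₃}, {ω₂,ω₃}, Ω }.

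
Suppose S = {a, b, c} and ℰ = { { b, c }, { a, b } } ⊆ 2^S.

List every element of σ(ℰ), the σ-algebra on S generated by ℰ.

Answer: σ(ℰ) = { {}, { a }, { b }, { c }, { a, b }, { a, c }, { b, c }, S }

Derivation:
Start: ℰ ∪ {∅, S} = { {}, { a, b }, { b, c }, S }.
Step 1 (2 new):
  { a }  = { b, c }ᶜ
  { c }  = { a, b }ᶜ
  (now 6)
Step 2. New:
  { a, c }  = { c } ∪ { a }
  (now 7)
Step 3: 1 new —
  { b }  = { a, c }ᶜ
  (now 8)
Step 4: already closed under ᶜ and ∪.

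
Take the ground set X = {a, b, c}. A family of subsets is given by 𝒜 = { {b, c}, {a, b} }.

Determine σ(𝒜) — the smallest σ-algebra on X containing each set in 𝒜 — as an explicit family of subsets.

Answer: σ(𝒜) = { {}, {a}, {b}, {c}, {a, b}, {a, c}, {b, c}, X }

Trace:
Seed the family with 𝒜 together with ∅ and X: { {}, {a, b}, {b, c}, X }.
Pass 1: 2 new —
  {a}  = complement {b, c}
  {c}  = complement {a, b}
Pass 2: +1 →
  {a, c}  = {c} ∪ {a}
Pass 3 adds 1:
  {b}  = complement {a, c}
Pass 4 adds nothing — fixpoint reached.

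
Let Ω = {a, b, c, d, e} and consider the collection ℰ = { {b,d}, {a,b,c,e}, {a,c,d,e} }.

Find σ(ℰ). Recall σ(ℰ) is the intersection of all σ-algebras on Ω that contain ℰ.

σ(ℰ) = { {}, {b}, {d}, {b,d}, {a,c,e}, {a,b,c,e}, {a,c,d,e}, Ω }

Working:
Initial family (5 sets): { {}, {b,d}, {a,b,c,e}, {a,c,d,e}, Ω }.
Step 1 adds 3:
  {b}  = ᶜ of {a,c,d,e}
  {d}  = ᶜ of {a,b,c,e}
  {a,c,e}  = ᶜ of {b,d}
Step 2: no new sets; the family is a σ-algebra.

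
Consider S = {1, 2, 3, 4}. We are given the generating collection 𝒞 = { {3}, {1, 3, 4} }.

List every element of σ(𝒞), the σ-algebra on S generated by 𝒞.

Answer: σ(𝒞) = { ∅, {2}, {3}, {1, 4}, {2, 3}, {1, 2, 4}, {1, 3, 4}, S }

Trace:
Start: 𝒞 ∪ {∅, S} = { ∅, {3}, {1, 3, 4}, S }.
Step 1: 2 new —
  {2}  = complement {1, 3, 4}
  {1, 2, 4}  = complement {3}
  [6 total]
Step 2 (1 new):
  {2, 3}  = {3} ∪ {2}
  [7 total]
Step 3: 1 new —
  {1, 4}  = complement {2, 3}
  [8 total]
Step 4: closed — nothing new.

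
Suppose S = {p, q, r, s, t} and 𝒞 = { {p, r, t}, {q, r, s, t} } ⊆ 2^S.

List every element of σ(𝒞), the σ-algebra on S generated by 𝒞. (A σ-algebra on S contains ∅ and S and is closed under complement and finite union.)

Answer: σ(𝒞) = { {}, {p}, {q, s}, {r, t}, {p, q, s}, {p, r, t}, {q, r, s, t}, S }

Derivation:
Initial family (4 sets): { {}, {p, r, t}, {q, r, s, t}, S }.
Step 1: 2 new —
  {p}  = S∖{q, r, s, t}
  {q, s}  = S∖{p, r, t}
  |family| = 6
Step 2 (1 new):
  {p, q, s}  = {q, s} ∪ {p}
  |family| = 7
Step 3 (1 new):
  {r, t}  = S∖{p, q, s}
  |family| = 8
Step 4: stable.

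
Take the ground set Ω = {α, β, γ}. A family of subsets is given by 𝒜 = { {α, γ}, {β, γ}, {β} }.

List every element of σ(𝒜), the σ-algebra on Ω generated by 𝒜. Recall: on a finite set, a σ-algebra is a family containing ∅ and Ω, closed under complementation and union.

Answer: σ(𝒜) = { {}, {α}, {β}, {γ}, {α, β}, {α, γ}, {β, γ}, Ω }

Check:
Initial family (5 sets): { {}, {β}, {α, γ}, {β, γ}, Ω }.
Step 1. New:
  {α}  = complement {β, γ}
  — 6 sets.
Step 2: 1 new —
  {α, β}  = {β} ∪ {α}
  — 7 sets.
Step 3 (1 new):
  {γ}  = complement {α, β}
  — 8 sets.
Step 4: already closed under ᶜ and ∪.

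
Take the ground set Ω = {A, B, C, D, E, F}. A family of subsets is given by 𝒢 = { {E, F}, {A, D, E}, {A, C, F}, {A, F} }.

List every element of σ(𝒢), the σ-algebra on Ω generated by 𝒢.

σ(𝒢) (64 sets): { {}, {A}, {B}, {C}, {D}, {E}, {F}, {A, B}, {A, C}, {A, D}, {A, E}, {A, F}, {B, C}, {B, D}, {B, E}, {B, F}, {C, D}, {C, E}, {C, F}, {D, E}, {D, F}, {E, F}, {A, B, C}, {A, B, D}, {A, B, E}, {A, B, F}, {A, C, D}, {A, C, E}, {A, C, F}, {A, D, E}, {A, D, F}, {A, E, F}, {B, C, D}, {B, C, E}, {B, C, F}, {B, D, E}, {B, D, F}, {B, E, F}, {C, D, E}, {C, D, F}, {C, E, F}, {D, E, F}, {A, B, C, D}, {A, B, C, E}, {A, B, C, F}, {A, B, D, E}, {A, B, D, F}, {A, B, E, F}, {A, C, D, E}, {A, C, D, F}, {A, C, E, F}, {A, D, E, F}, {B, C, D, E}, {B, C, D, F}, {B, C, E, F}, {B, D, E, F}, {C, D, E, F}, {A, B, C, D, E}, {A, B, C, D, F}, {A, B, C, E, F}, {A, B, D, E, F}, {A, C, D, E, F}, {B, C, D, E, F}, Ω }

Check:
Start: 𝒢 ∪ {∅, Ω} = { {}, {A, F}, {E, F}, {A, C, F}, {A, D, E}, Ω }.
Iteration 1 adds 8:
  {A, E, F}  = {E, F} ∪ {A, F}
  {B, C, F}  = complement {A, D, E}
  {B, D, E}  = complement {A, C, F}
  {A, B, C, D}  = complement {E, F}
  {A, C, E, F}  = {E, F} ∪ {A, C, F}
  {A, D, E, F}  = {A, D, E} ∪ {E, F}
  {B, C, D, E}  = complement {A, F}
  {A, C, D, E, F}  = {A, D, E} ∪ {A, C, F}
  (now 14)
Iteration 2 (13 new):
  {B}  = complement {A, C, D, E, F}
  {B, C}  = complement {A, D, E, F}
  {B, D}  = complement {A, C, E, F}
  {B, C, D}  = complement {A, E, F}
  {A, B, C, F}  = {A, C, F} ∪ {B, C, F}
  {A, B, D, E}  = {A, D, E} ∪ {B, D, E}
  {B, C, E, F}  = {E, F} ∪ {B, C, F}
  {B, D, E, F}  = {E, F} ∪ {B, D, E}
  {A, B, C, D, E}  = {A, D, E} ∪ {B, C, D, E}
  {A, B, C, D, F}  = {A, C, F} ∪ {A, B, C, D}
  {A, B, C, E, F}  = {A, C, E, F} ∪ {B, C, F}
  {A, B, D, E, F}  = {A, F} ∪ {B, D, E}
  {B, C, D, E, F}  = {E, F} ∪ {B, C, D, E}
  (now 27)
Iteration 3: +14 →
  {A}  = complement {B, C, D, E, F}
  {C}  = complement {A, B, D, E, F}
  {D}  = complement {A, B, C, E, F}
  {E}  = complement {A, B, C, D, F}
  {F}  = complement {A, B, C, D, E}
  {A, C}  = complement {B, D, E, F}
  {A, D}  = complement {B, C, E, F}
  {C, F}  = complement {A, B, D, E}
  {D, E}  = complement {A, B, C, F}
  {A, B, F}  = {A, F} ∪ {B}
  {B, E, F}  = {E, F} ∪ {B}
  {A, B, D, F}  = {A, F} ∪ {B, D}
  {A, B, E, F}  = {B} ∪ {A, E, F}
  {B, C, D, F}  = {B, C, D} ∪ {B, C, F}
  (now 41)
Iteration 4 (21 new):
  {A, B}  = {B} ∪ {A}
  {A, E}  = complement {B, C, D, F}
  {B, E}  = {B} ∪ {E}
  {B, F}  = {B} ∪ {F}
  {C, D}  = complement {A, B, E, F}
  {C, E}  = complement {A, B, D, F}
  {D, F}  = {D} ∪ {F}
  {A, B, C}  = {B} ∪ {A, C}
  {A, B, D}  = {B} ∪ {A, D}
  {A, C, D}  = complement {B, E, F}
  {A, C, E}  = {A, C} ∪ {E}
  {A, D, F}  = {A, F} ∪ {D}
  {B, C, E}  = {B, C} ∪ {E}
  {B, D, F}  = {B, D} ∪ {F}
  {C, D, E}  = complement {A, B, F}
  {C, D, F}  = {C, F} ∪ {D}
  {C, E, F}  = {C} ∪ {E, F}
  {D, E, F}  = {D, E} ∪ {E, F}
  {A, C, D, E}  = {D, E} ∪ {A, C}
  {A, C, D, F}  = {A, C, F} ∪ {D}
  {C, D, E, F}  = {D, E} ∪ {C, F}
  (now 62)
Iteration 5. New:
  {A, B, E}  = complement {C, D, F}
  {A, B, C, E}  = complement {D, F}
  (now 64)
Iteration 6 adds nothing — fixpoint reached.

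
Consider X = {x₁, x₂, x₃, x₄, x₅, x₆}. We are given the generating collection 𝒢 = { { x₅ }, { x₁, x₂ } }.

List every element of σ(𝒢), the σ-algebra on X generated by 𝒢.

Answer: σ(𝒢) = { ∅, { x₅ }, { x₁, x₂ }, { x₁, x₂, x₅ }, { x₃, x₄, x₆ }, { x₃, x₄, x₅, x₆ }, { x₁, x₂, x₃, x₄, x₆ }, X }

Check:
Take S₀ = 𝒢 ∪ {∅, X} = { ∅, { x₅ }, { x₁, x₂ }, X }.
Round 1 (3 new):
  { x₁, x₂, x₅ }  = { x₁, x₂ } ∪ { x₅ }
  { x₃, x₄, x₅, x₆ }  = ᶜ of { x₁, x₂ }
  { x₁, x₂, x₃, x₄, x₆ }  = ᶜ of { x₅ }
  — 7 sets.
Round 2 (1 new):
  { x₃, x₄, x₆ }  = ᶜ of { x₁, x₂, x₅ }
  — 8 sets.
Round 3 adds nothing — fixpoint reached.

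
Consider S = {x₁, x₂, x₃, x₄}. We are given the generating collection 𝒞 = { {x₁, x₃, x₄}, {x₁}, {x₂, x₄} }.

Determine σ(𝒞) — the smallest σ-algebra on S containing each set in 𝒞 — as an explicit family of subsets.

Answer: σ(𝒞) = { {}, {x₁}, {x₂}, {x₃}, {x₄}, {x₁, x₂}, {x₁, x₃}, {x₁, x₄}, {x₂, x₃}, {x₂, x₄}, {x₃, x₄}, {x₁, x₂, x₃}, {x₁, x₂, x₄}, {x₁, x₃, x₄}, {x₂, x₃, x₄}, S }

Derivation:
Initial family (5 sets): { {}, {x₁}, {x₂, x₄}, {x₁, x₃, x₄}, S }.
Round 1. New:
  {x₂}  = {x₁, x₃, x₄}ᶜ
  {x₁, x₃}  = {x₂, x₄}ᶜ
  {x₁, x₂, x₄}  = {x₂, x₄} ∪ {x₁}
  {x₂, x₃, x₄}  = {x₁}ᶜ
  |family| = 9
Round 2 (3 new):
  {x₃}  = {x₁, x₂, x₄}ᶜ
  {x₁, x₂}  = {x₂} ∪ {x₁}
  {x₁, x₂, x₃}  = {x₂} ∪ {x₁, x₃}
  |family| = 12
Round 3. New:
  {x₄}  = {x₁, x₂, x₃}ᶜ
  {x₂, x₃}  = {x₃} ∪ {x₂}
  {x₃, x₄}  = {x₁, x₂}ᶜ
  |family| = 15
Round 4 adds 1:
  {x₁, x₄}  = {x₂, x₃}ᶜ
  |family| = 16
Round 5: already closed under ᶜ and ∪.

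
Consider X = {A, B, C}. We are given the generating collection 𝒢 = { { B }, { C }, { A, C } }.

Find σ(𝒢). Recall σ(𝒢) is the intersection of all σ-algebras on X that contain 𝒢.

Seed the family with 𝒢 together with ∅ and X: { ∅, { B }, { C }, { A, C }, X }.
Iteration 1 (2 new):
  { A, B }  = X∖{ C }
  { B, C }  = { C } ∪ { B }
  — 7 sets.
Iteration 2: 1 new —
  { A }  = X∖{ B, C }
  — 8 sets.
Iteration 3: stable.

|σ(𝒢)| = 8.  σ(𝒢) = { ∅, { A }, { B }, { C }, { A, B }, { A, C }, { B, C }, X }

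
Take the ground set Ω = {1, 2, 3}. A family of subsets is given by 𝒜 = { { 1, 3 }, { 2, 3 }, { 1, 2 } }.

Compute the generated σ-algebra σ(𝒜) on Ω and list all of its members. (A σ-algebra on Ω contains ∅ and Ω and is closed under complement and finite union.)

σ(𝒜) = { {  }, { 1 }, { 2 }, { 3 }, { 1, 2 }, { 1, 3 }, { 2, 3 }, Ω }

Check:
Seed the family with 𝒜 together with ∅ and Ω: { {  }, { 1, 2 }, { 1, 3 }, { 2, 3 }, Ω }.
Step 1 (3 new):
  { 1 }  = Ω∖{ 2, 3 }
  { 2 }  = Ω∖{ 1, 3 }
  { 3 }  = Ω∖{ 1, 2 }
  |family| = 8
Step 2 adds nothing — fixpoint reached.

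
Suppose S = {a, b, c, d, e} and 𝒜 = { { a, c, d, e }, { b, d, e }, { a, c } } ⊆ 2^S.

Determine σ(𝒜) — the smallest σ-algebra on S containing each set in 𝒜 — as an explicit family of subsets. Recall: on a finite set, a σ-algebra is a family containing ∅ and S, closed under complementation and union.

Initial family (5 sets): { {  }, { a, c }, { b, d, e }, { a, c, d, e }, S }.
Iteration 1 adds 1:
  { b }  = ᶜ of { a, c, d, e }
  [6 total]
Iteration 2 adds 1:
  { a, b, c }  = { b } ∪ { a, c }
  [7 total]
Iteration 3: +1 →
  { d, e }  = ᶜ of { a, b, c }
  [8 total]
Iteration 4: stable.

Therefore σ(𝒜) = { {  }, { b }, { a, c }, { d, e }, { a, b, c }, { b, d, e }, { a, c, d, e }, S } (|σ(𝒜)| = 8).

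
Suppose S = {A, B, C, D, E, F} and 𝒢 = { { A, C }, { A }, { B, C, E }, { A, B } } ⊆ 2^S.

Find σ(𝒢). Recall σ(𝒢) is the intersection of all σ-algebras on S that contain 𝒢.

Answer: σ(𝒢) = { {  }, { A }, { B }, { C }, { E }, { A, B }, { A, C }, { A, E }, { B, C }, { B, E }, { C, E }, { D, F }, { A, B, C }, { A, B, E }, { A, C, E }, { A, D, F }, { B, C, E }, { B, D, F }, { C, D, F }, { D, E, F }, { A, B, C, E }, { A, B, D, F }, { A, C, D, F }, { A, D, E, F }, { B, C, D, F }, { B, D, E, F }, { C, D, E, F }, { A, B, C, D, F }, { A, B, D, E, F }, { A, C, D, E, F }, { B, C, D, E, F }, S }

Working:
Seed the family with 𝒢 together with ∅ and S: { {  }, { A }, { A, B }, { A, C }, { B, C, E }, S }.
Round 1: 6 new —
  { A, B, C }  = { A, B } ∪ { A, C }
  { A, D, F }  = S∖{ B, C, E }
  { A, B, C, E }  = { B, C, E } ∪ { A, B }
  { B, D, E, F }  = S∖{ A, C }
  { C, D, E, F }  = S∖{ A, B }
  { B, C, D, E, F }  = S∖{ A }
Round 2. New:
  { D, F }  = S∖{ A, B, C, E }
  { D, E, F }  = S∖{ A, B, C }
  { A, B, D, F }  = { A, B } ∪ { A, D, F }
  { A, C, D, F }  = { A, D, F } ∪ { A, C }
  { A, B, C, D, F }  = { A, B, C } ∪ { A, D, F }
  { A, B, D, E, F }  = { A, B } ∪ { B, D, E, F }
  { A, C, D, E, F }  = { C, D, E, F } ∪ { A, D, F }
Round 3 (6 new):
  { B }  = S∖{ A, C, D, E, F }
  { C }  = S∖{ A, B, D, E, F }
  { E }  = S∖{ A, B, C, D, F }
  { B, E }  = S∖{ A, C, D, F }
  { C, E }  = S∖{ A, B, D, F }
  { A, D, E, F }  = { A, D, F } ∪ { D, E, F }
Round 4 (6 new):
  { A, E }  = { E } ∪ { A }
  { B, C }  = S∖{ A, D, E, F }
  { A, B, E }  = { B, E } ∪ { A, B }
  { A, C, E }  = { E } ∪ { A, C }
  { B, D, F }  = { B } ∪ { D, F }
  { C, D, F }  = { C } ∪ { D, F }
Round 5: +1 →
  { B, C, D, F }  = S∖{ A, E }
Round 6: already closed under ᶜ and ∪.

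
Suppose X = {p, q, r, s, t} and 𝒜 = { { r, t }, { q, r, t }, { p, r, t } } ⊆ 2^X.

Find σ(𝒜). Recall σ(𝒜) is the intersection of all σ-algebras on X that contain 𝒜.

Seed the family with 𝒜 together with ∅ and X: { ∅, { r, t }, { p, r, t }, { q, r, t }, X }.
Step 1. New:
  { p, s }  = ᶜ of { q, r, t }
  { q, s }  = ᶜ of { p, r, t }
  { p, q, s }  = ᶜ of { r, t }
  { p, q, r, t }  = { q, r, t } ∪ { p, r, t }
Step 2: 3 new —
  { s }  = ᶜ of { p, q, r, t }
  { p, r, s, t }  = { p, r, t } ∪ { p, s }
  { q, r, s, t }  = { q, r, t } ∪ { q, s }
Step 3: 3 new —
  { p }  = ᶜ of { q, r, s, t }
  { q }  = ᶜ of { p, r, s, t }
  { r, s, t }  = { s } ∪ { r, t }
Step 4: +1 →
  { p, q }  = ᶜ of { r, s, t }
After Step 5 the family is unchanged; done.

|σ(𝒜)| = 16.  σ(𝒜) = { ∅, { p }, { q }, { s }, { p, q }, { p, s }, { q, s }, { r, t }, { p, q, s }, { p, r, t }, { q, r, t }, { r, s, t }, { p, q, r, t }, { p, r, s, t }, { q, r, s, t }, X }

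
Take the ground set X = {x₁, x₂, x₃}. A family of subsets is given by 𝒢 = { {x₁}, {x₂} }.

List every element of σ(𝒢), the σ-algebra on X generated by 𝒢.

σ(𝒢) (8 sets): { {}, {x₁}, {x₂}, {x₃}, {x₁, x₂}, {x₁, x₃}, {x₂, x₃}, X }

Working:
Take S₀ = 𝒢 ∪ {∅, X} = { {}, {x₁}, {x₂}, X }.
Step 1: +3 →
  {x₁, x₂}  = {x₁} ∪ {x₂}
  {x₁, x₃}  = ᶜ of {x₂}
  {x₂, x₃}  = ᶜ of {x₁}
  — 7 sets.
Step 2 (1 new):
  {x₃}  = ᶜ of {x₁, x₂}
  — 8 sets.
Step 3: already closed under ᶜ and ∪.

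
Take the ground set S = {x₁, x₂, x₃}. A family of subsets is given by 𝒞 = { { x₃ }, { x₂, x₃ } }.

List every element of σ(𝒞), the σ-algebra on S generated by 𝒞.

Seed the family with 𝒞 together with ∅ and S: { ∅, { x₃ }, { x₂, x₃ }, S }.
Iteration 1: 2 new —
  { x₁ }  = complement { x₂, x₃ }
  { x₁, x₂ }  = complement { x₃ }
  |family| = 6
Iteration 2. New:
  { x₁, x₃ }  = { x₃ } ∪ { x₁ }
  |family| = 7
Iteration 3. New:
  { x₂ }  = complement { x₁, x₃ }
  |family| = 8
Iteration 4: already closed under ᶜ and ∪.

Hence σ(𝒞) has 8 members: { ∅, { x₁ }, { x₂ }, { x₃ }, { x₁, x₂ }, { x₁, x₃ }, { x₂, x₃ }, S }.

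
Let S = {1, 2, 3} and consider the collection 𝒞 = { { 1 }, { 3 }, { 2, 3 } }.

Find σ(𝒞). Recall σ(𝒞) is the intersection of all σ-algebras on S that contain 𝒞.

Answer: σ(𝒞) = { ∅, { 1 }, { 2 }, { 3 }, { 1, 2 }, { 1, 3 }, { 2, 3 }, S }

Check:
Take S₀ = 𝒞 ∪ {∅, S} = { ∅, { 1 }, { 3 }, { 2, 3 }, S }.
Step 1: +2 →
  { 1, 2 }  = { 3 }ᶜ
  { 1, 3 }  = { 3 } ∪ { 1 }
  [7 total]
Step 2 (1 new):
  { 2 }  = { 1, 3 }ᶜ
  [8 total]
Step 3: no new sets; the family is a σ-algebra.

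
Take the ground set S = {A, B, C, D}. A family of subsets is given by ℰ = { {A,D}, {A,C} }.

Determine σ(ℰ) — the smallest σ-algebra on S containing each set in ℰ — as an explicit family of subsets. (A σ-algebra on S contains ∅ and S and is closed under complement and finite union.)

σ(ℰ) = { {}, {A}, {B}, {C}, {D}, {A,B}, {A,C}, {A,D}, {B,C}, {B,D}, {C,D}, {A,B,C}, {A,B,D}, {A,C,D}, {B,C,D}, S }

Derivation:
Start: ℰ ∪ {∅, S} = { {}, {A,C}, {A,D}, S }.
Pass 1 (3 new):
  {B,C}  = {A,D}ᶜ
  {B,D}  = {A,C}ᶜ
  {A,C,D}  = {A,C} ∪ {A,D}
  (now 7)
Pass 2: +4 →
  {B}  = {A,C,D}ᶜ
  {A,B,C}  = {B,C} ∪ {A,C}
  {A,B,D}  = {A,D} ∪ {B,D}
  {B,C,D}  = {B,C} ∪ {B,D}
  (now 11)
Pass 3: +3 →
  {A}  = {B,C,D}ᶜ
  {C}  = {A,B,D}ᶜ
  {D}  = {A,B,C}ᶜ
  (now 14)
Pass 4. New:
  {A,B}  = {B} ∪ {A}
  {C,D}  = {C} ∪ {D}
  (now 16)
Pass 5: already closed under ᶜ and ∪.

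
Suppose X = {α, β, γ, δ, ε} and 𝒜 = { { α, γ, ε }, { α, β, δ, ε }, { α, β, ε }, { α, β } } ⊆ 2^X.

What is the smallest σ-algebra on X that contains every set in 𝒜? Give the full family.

σ(𝒜) = { ∅, { α }, { β }, { γ }, { δ }, { ε }, { α, β }, { α, γ }, { α, δ }, { α, ε }, { β, γ }, { β, δ }, { β, ε }, { γ, δ }, { γ, ε }, { δ, ε }, { α, β, γ }, { α, β, δ }, { α, β, ε }, { α, γ, δ }, { α, γ, ε }, { α, δ, ε }, { β, γ, δ }, { β, γ, ε }, { β, δ, ε }, { γ, δ, ε }, { α, β, γ, δ }, { α, β, γ, ε }, { α, β, δ, ε }, { α, γ, δ, ε }, { β, γ, δ, ε }, X }

Derivation:
Take S₀ = 𝒜 ∪ {∅, X} = { ∅, { α, β }, { α, β, ε }, { α, γ, ε }, { α, β, δ, ε }, X }.
Round 1: 5 new —
  { γ }  = { α, β, δ, ε }ᶜ
  { β, δ }  = { α, γ, ε }ᶜ
  { γ, δ }  = { α, β, ε }ᶜ
  { γ, δ, ε }  = { α, β }ᶜ
  { α, β, γ, ε }  = { α, β, ε } ∪ { α, γ, ε }
  [11 total]
Round 2: +7 →
  { δ }  = { α, β, γ, ε }ᶜ
  { α, β, γ }  = { α, β } ∪ { γ }
  { α, β, δ }  = { α, β } ∪ { β, δ }
  { β, γ, δ }  = { γ, δ } ∪ { β, δ }
  { α, β, γ, δ }  = { γ, δ } ∪ { α, β }
  { α, γ, δ, ε }  = { γ, δ, ε } ∪ { α, γ, ε }
  { β, γ, δ, ε }  = { γ, δ, ε } ∪ { β, δ }
  [18 total]
Round 3 adds 6:
  { α }  = { β, γ, δ, ε }ᶜ
  { β }  = { α, γ, δ, ε }ᶜ
  { ε }  = { α, β, γ, δ }ᶜ
  { α, ε }  = { β, γ, δ }ᶜ
  { γ, ε }  = { α, β, δ }ᶜ
  { δ, ε }  = { α, β, γ }ᶜ
  [24 total]
Round 4: +8 →
  { α, γ }  = { γ } ∪ { α }
  { α, δ }  = { δ } ∪ { α }
  { β, γ }  = { β } ∪ { γ }
  { β, ε }  = { β } ∪ { ε }
  { α, γ, δ }  = { γ, δ } ∪ { α }
  { α, δ, ε }  = { δ, ε } ∪ { α, ε }
  { β, γ, ε }  = { β } ∪ { γ, ε }
  { β, δ, ε }  = { β } ∪ { δ, ε }
  [32 total]
Round 5: closed — nothing new.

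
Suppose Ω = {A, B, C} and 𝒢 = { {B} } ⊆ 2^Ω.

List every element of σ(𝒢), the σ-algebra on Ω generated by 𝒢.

Answer: σ(𝒢) = { {}, {B}, {A, C}, Ω }

Derivation:
Begin from { {}, {B}, Ω } (that is, 𝒢 plus ∅ and Ω).
Step 1 adds 1:
  {A, C}  = ᶜ of {B}
  [4 total]
Step 2: closed — nothing new.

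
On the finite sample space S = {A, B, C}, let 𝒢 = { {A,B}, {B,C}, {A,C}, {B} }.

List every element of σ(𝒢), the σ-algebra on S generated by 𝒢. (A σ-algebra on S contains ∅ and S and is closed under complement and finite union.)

Initial family (6 sets): { {}, {B}, {A,B}, {A,C}, {B,C}, S }.
Round 1 adds 2:
  {A}  = {B,C}ᶜ
  {C}  = {A,B}ᶜ
  [8 total]
Round 2: stable.

|σ(𝒢)| = 8.  σ(𝒢) = { {}, {A}, {B}, {C}, {A,B}, {A,C}, {B,C}, S }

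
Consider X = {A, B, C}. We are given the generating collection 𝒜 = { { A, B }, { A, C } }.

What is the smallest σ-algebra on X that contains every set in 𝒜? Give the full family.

Seed the family with 𝒜 together with ∅ and X: { ∅, { A, B }, { A, C }, X }.
Pass 1: +2 →
  { B }  = complement { A, C }
  { C }  = complement { A, B }
  |family| = 6
Pass 2 adds 1:
  { B, C }  = { C } ∪ { B }
  |family| = 7
Pass 3 (1 new):
  { A }  = complement { B, C }
  |family| = 8
Pass 4: closed — nothing new.

|σ(𝒜)| = 8.  σ(𝒜) = { ∅, { A }, { B }, { C }, { A, B }, { A, C }, { B, C }, X }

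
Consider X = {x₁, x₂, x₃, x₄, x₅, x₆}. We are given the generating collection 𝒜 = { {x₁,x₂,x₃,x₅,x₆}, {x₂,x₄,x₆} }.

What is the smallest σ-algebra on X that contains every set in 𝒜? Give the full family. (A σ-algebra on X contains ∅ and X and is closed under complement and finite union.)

Seed the family with 𝒜 together with ∅ and X: { ∅, {x₂,x₄,x₆}, {x₁,x₂,x₃,x₅,x₆}, X }.
Pass 1: 2 new —
  {x₄}  = ᶜ of {x₁,x₂,x₃,x₅,x₆}
  {x₁,x₃,x₅}  = ᶜ of {x₂,x₄,x₆}
  [6 total]
Pass 2: 1 new —
  {x₁,x₃,x₄,x₅}  = {x₄} ∪ {x₁,x₃,x₅}
  [7 total]
Pass 3: +1 →
  {x₂,x₆}  = ᶜ of {x₁,x₃,x₄,x₅}
  [8 total]
Pass 4: no new sets; the family is a σ-algebra.

Therefore σ(𝒜) = { ∅, {x₄}, {x₂,x₆}, {x₁,x₃,x₅}, {x₂,x₄,x₆}, {x₁,x₃,x₄,x₅}, {x₁,x₂,x₃,x₅,x₆}, X } (|σ(𝒜)| = 8).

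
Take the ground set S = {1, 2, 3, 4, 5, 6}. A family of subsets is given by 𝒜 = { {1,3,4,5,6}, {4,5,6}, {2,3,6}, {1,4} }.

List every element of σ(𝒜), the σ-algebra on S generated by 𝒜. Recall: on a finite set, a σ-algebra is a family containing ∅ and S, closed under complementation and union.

Take S₀ = 𝒜 ∪ {∅, S} = { ∅, {1,4}, {2,3,6}, {4,5,6}, {1,3,4,5,6}, S }.
Pass 1 adds 7:
  {2}  = ᶜ of {1,3,4,5,6}
  {1,2,3}  = ᶜ of {4,5,6}
  {1,4,5}  = ᶜ of {2,3,6}
  {1,4,5,6}  = {1,4} ∪ {4,5,6}
  {2,3,5,6}  = ᶜ of {1,4}
  {1,2,3,4,6}  = {1,4} ∪ {2,3,6}
  {2,3,4,5,6}  = {2,3,6} ∪ {4,5,6}
  (now 13)
Pass 2 (11 new):
  {1}  = ᶜ of {2,3,4,5,6}
  {5}  = ᶜ of {1,2,3,4,6}
  {2,3}  = ᶜ of {1,4,5,6}
  {1,2,4}  = {2} ∪ {1,4}
  {1,2,3,4}  = {1,2,3} ∪ {1,4}
  {1,2,3,6}  = {1,2,3} ∪ {2,3,6}
  {1,2,4,5}  = {1,4,5} ∪ {2}
  {2,4,5,6}  = {2} ∪ {4,5,6}
  {1,2,3,4,5}  = {1,4,5} ∪ {1,2,3}
  {1,2,3,5,6}  = {1,2,3} ∪ {2,3,5,6}
  {1,2,4,5,6}  = {1,4,5,6} ∪ {2}
  (now 24)
Pass 3: 13 new —
  {3}  = ᶜ of {1,2,4,5,6}
  {4}  = ᶜ of {1,2,3,5,6}
  {6}  = ᶜ of {1,2,3,4,5}
  {1,2}  = {2} ∪ {1}
  {1,3}  = ᶜ of {2,4,5,6}
  {1,5}  = {5} ∪ {1}
  {2,5}  = {2} ∪ {5}
  {3,6}  = ᶜ of {1,2,4,5}
  {4,5}  = ᶜ of {1,2,3,6}
  {5,6}  = ᶜ of {1,2,3,4}
  {2,3,5}  = {5} ∪ {2,3}
  {3,5,6}  = ᶜ of {1,2,4}
  {1,2,3,5}  = {1,2,3} ∪ {5}
  (now 37)
Pass 4 adds 26:
  {1,6}  = {1} ∪ {6}
  {2,4}  = {2} ∪ {4}
  {2,6}  = {2} ∪ {6}
  {3,4}  = {3} ∪ {4}
  {3,5}  = {5} ∪ {3}
  {4,6}  = ᶜ of {1,2,3,5}
  {1,2,5}  = {2,5} ∪ {1,2}
  {1,2,6}  = {1,2} ∪ {6}
  {1,3,4}  = {3} ∪ {1,4}
  {1,3,5}  = {5} ∪ {1,3}
  {1,3,6}  = {1} ∪ {3,6}
  {1,4,6}  = ᶜ of {2,3,5}
  {1,5,6}  = {5,6} ∪ {1}
  {2,3,4}  = {2,3} ∪ {4}
  {2,4,5}  = {2,5} ∪ {4,5}
  {2,5,6}  = {2,5} ∪ {5,6}
  {3,4,5}  = {4,5} ∪ {3}
  {3,4,6}  = {3,6} ∪ {4}
  {1,2,4,6}  = {6} ∪ {1,2,4}
  {1,2,5,6}  = {5,6} ∪ {1,2}
  {1,3,4,5}  = {1,4,5} ∪ {3}
  {1,3,4,6}  = ᶜ of {2,5}
  {1,3,5,6}  = {5,6} ∪ {1,3}
  {2,3,4,5}  = {4,5} ∪ {2,3}
  {2,3,4,6}  = ᶜ of {1,5}
  {3,4,5,6}  = ᶜ of {1,2}
  (now 63)
Pass 5 adds 1:
  {2,4,6}  = ᶜ of {1,3,5}
  (now 64)
Pass 6 adds nothing — fixpoint reached.

Hence σ(𝒜) has 64 members: { ∅, {1}, {2}, {3}, {4}, {5}, {6}, {1,2}, {1,3}, {1,4}, {1,5}, {1,6}, {2,3}, {2,4}, {2,5}, {2,6}, {3,4}, {3,5}, {3,6}, {4,5}, {4,6}, {5,6}, {1,2,3}, {1,2,4}, {1,2,5}, {1,2,6}, {1,3,4}, {1,3,5}, {1,3,6}, {1,4,5}, {1,4,6}, {1,5,6}, {2,3,4}, {2,3,5}, {2,3,6}, {2,4,5}, {2,4,6}, {2,5,6}, {3,4,5}, {3,4,6}, {3,5,6}, {4,5,6}, {1,2,3,4}, {1,2,3,5}, {1,2,3,6}, {1,2,4,5}, {1,2,4,6}, {1,2,5,6}, {1,3,4,5}, {1,3,4,6}, {1,3,5,6}, {1,4,5,6}, {2,3,4,5}, {2,3,4,6}, {2,3,5,6}, {2,4,5,6}, {3,4,5,6}, {1,2,3,4,5}, {1,2,3,4,6}, {1,2,3,5,6}, {1,2,4,5,6}, {1,3,4,5,6}, {2,3,4,5,6}, S }.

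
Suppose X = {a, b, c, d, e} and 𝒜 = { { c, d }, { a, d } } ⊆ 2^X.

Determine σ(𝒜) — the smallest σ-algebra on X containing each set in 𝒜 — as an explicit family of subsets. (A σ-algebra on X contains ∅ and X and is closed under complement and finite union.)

Answer: σ(𝒜) = { {}, { a }, { c }, { d }, { a, c }, { a, d }, { b, e }, { c, d }, { a, b, e }, { a, c, d }, { b, c, e }, { b, d, e }, { a, b, c, e }, { a, b, d, e }, { b, c, d, e }, X }

Derivation:
Take S₀ = 𝒜 ∪ {∅, X} = { {}, { a, d }, { c, d }, X }.
Pass 1 adds 3:
  { a, b, e }  = { c, d }ᶜ
  { a, c, d }  = { c, d } ∪ { a, d }
  { b, c, e }  = { a, d }ᶜ
  — 7 sets.
Pass 2. New:
  { b, e }  = { a, c, d }ᶜ
  { a, b, c, e }  = { a, b, e } ∪ { b, c, e }
  { a, b, d, e }  = { a, b, e } ∪ { a, d }
  { b, c, d, e }  = { c, d } ∪ { b, c, e }
  — 11 sets.
Pass 3 (3 new):
  { a }  = { b, c, d, e }ᶜ
  { c }  = { a, b, d, e }ᶜ
  { d }  = { a, b, c, e }ᶜ
  — 14 sets.
Pass 4: +2 →
  { a, c }  = { c } ∪ { a }
  { b, d, e }  = { b, e } ∪ { d }
  — 16 sets.
After Pass 5 the family is unchanged; done.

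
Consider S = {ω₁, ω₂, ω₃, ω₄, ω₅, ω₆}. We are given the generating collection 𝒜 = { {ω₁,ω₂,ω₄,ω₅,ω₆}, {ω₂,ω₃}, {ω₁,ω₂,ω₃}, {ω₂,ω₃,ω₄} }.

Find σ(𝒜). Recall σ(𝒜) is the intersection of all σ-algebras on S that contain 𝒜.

Seed the family with 𝒜 together with ∅ and S: { {}, {ω₂,ω₃}, {ω₁,ω₂,ω₃}, {ω₂,ω₃,ω₄}, {ω₁,ω₂,ω₄,ω₅,ω₆}, S }.
Round 1: +5 →
  {ω₃}  = complement {ω₁,ω₂,ω₄,ω₅,ω₆}
  {ω₁,ω₅,ω₆}  = complement {ω₂,ω₃,ω₄}
  {ω₄,ω₅,ω₆}  = complement {ω₁,ω₂,ω₃}
  {ω₁,ω₂,ω₃,ω₄}  = {ω₁,ω₂,ω₃} ∪ {ω₂,ω₃,ω₄}
  {ω₁,ω₄,ω₅,ω₆}  = complement {ω₂,ω₃}
  — 11 sets.
Round 2: +6 →
  {ω₅,ω₆}  = complement {ω₁,ω₂,ω₃,ω₄}
  {ω₁,ω₃,ω₅,ω₆}  = {ω₃} ∪ {ω₁,ω₅,ω₆}
  {ω₃,ω₄,ω₅,ω₆}  = {ω₃} ∪ {ω₄,ω₅,ω₆}
  {ω₁,ω₂,ω₃,ω₅,ω₆}  = {ω₁,ω₂,ω₃} ∪ {ω₁,ω₅,ω₆}
  {ω₁,ω₃,ω₄,ω₅,ω₆}  = {ω₁,ω₄,ω₅,ω₆} ∪ {ω₃}
  {ω₂,ω₃,ω₄,ω₅,ω₆}  = {ω₂,ω₃,ω₄} ∪ {ω₄,ω₅,ω₆}
  — 17 sets.
Round 3: 7 new —
  {ω₁}  = complement {ω₂,ω₃,ω₄,ω₅,ω₆}
  {ω₂}  = complement {ω₁,ω₃,ω₄,ω₅,ω₆}
  {ω₄}  = complement {ω₁,ω₂,ω₃,ω₅,ω₆}
  {ω₁,ω₂}  = complement {ω₃,ω₄,ω₅,ω₆}
  {ω₂,ω₄}  = complement {ω₁,ω₃,ω₅,ω₆}
  {ω₃,ω₅,ω₆}  = {ω₃} ∪ {ω₅,ω₆}
  {ω₂,ω₃,ω₅,ω₆}  = {ω₂,ω₃} ∪ {ω₅,ω₆}
  — 24 sets.
Round 4 adds 7:
  {ω₁,ω₃}  = {ω₁} ∪ {ω₃}
  {ω₁,ω₄}  = complement {ω₂,ω₃,ω₅,ω₆}
  {ω₃,ω₄}  = {ω₃} ∪ {ω₄}
  {ω₁,ω₂,ω₄}  = complement {ω₃,ω₅,ω₆}
  {ω₂,ω₅,ω₆}  = {ω₅,ω₆} ∪ {ω₂}
  {ω₁,ω₂,ω₅,ω₆}  = {ω₅,ω₆} ∪ {ω₁,ω₂}
  {ω₂,ω₄,ω₅,ω₆}  = {ω₅,ω₆} ∪ {ω₂,ω₄}
  — 31 sets.
Round 5: 1 new —
  {ω₁,ω₃,ω₄}  = complement {ω₂,ω₅,ω₆}
  — 32 sets.
After Round 6 the family is unchanged; done.

Hence σ(𝒜) has 32 members: { {}, {ω₁}, {ω₂}, {ω₃}, {ω₄}, {ω₁,ω₂}, {ω₁,ω₃}, {ω₁,ω₄}, {ω₂,ω₃}, {ω₂,ω₄}, {ω₃,ω₄}, {ω₅,ω₆}, {ω₁,ω₂,ω₃}, {ω₁,ω₂,ω₄}, {ω₁,ω₃,ω₄}, {ω₁,ω₅,ω₆}, {ω₂,ω₃,ω₄}, {ω₂,ω₅,ω₆}, {ω₃,ω₅,ω₆}, {ω₄,ω₅,ω₆}, {ω₁,ω₂,ω₃,ω₄}, {ω₁,ω₂,ω₅,ω₆}, {ω₁,ω₃,ω₅,ω₆}, {ω₁,ω₄,ω₅,ω₆}, {ω₂,ω₃,ω₅,ω₆}, {ω₂,ω₄,ω₅,ω₆}, {ω₃,ω₄,ω₅,ω₆}, {ω₁,ω₂,ω₃,ω₅,ω₆}, {ω₁,ω₂,ω₄,ω₅,ω₆}, {ω₁,ω₃,ω₄,ω₅,ω₆}, {ω₂,ω₃,ω₄,ω₅,ω₆}, S }.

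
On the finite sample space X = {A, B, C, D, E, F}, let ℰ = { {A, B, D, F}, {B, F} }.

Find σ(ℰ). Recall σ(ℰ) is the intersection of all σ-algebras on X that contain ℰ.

σ(ℰ) = { {}, {A, D}, {B, F}, {C, E}, {A, B, D, F}, {A, C, D, E}, {B, C, E, F}, X }

Trace:
Start: ℰ ∪ {∅, X} = { {}, {B, F}, {A, B, D, F}, X }.
Round 1. New:
  {C, E}  = ᶜ of {A, B, D, F}
  {A, C, D, E}  = ᶜ of {B, F}
Round 2: +1 →
  {B, C, E, F}  = {C, E} ∪ {B, F}
Round 3: +1 →
  {A, D}  = ᶜ of {B, C, E, F}
Round 4: closed — nothing new.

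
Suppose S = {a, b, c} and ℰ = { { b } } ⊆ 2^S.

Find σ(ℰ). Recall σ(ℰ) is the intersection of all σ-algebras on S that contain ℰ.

Begin from { ∅, { b }, S } (that is, ℰ plus ∅ and S).
Step 1 adds 1:
  { a, c }  = ᶜ of { b }
  — 4 sets.
Step 2: no new sets; the family is a σ-algebra.

Therefore σ(ℰ) = { ∅, { b }, { a, c }, S } (|σ(ℰ)| = 4).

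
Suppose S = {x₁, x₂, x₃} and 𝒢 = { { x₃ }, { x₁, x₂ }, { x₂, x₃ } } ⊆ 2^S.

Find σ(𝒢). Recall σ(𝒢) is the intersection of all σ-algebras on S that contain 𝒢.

σ(𝒢) (8 sets): { ∅, { x₁ }, { x₂ }, { x₃ }, { x₁, x₂ }, { x₁, x₃ }, { x₂, x₃ }, S }

Trace:
Start: 𝒢 ∪ {∅, S} = { ∅, { x₃ }, { x₁, x₂ }, { x₂, x₃ }, S }.
Step 1: 1 new —
  { x₁ }  = complement { x₂, x₃ }
  — 6 sets.
Step 2: +1 →
  { x₁, x₃ }  = { x₃ } ∪ { x₁ }
  — 7 sets.
Step 3 adds 1:
  { x₂ }  = complement { x₁, x₃ }
  — 8 sets.
Step 4: no new sets; the family is a σ-algebra.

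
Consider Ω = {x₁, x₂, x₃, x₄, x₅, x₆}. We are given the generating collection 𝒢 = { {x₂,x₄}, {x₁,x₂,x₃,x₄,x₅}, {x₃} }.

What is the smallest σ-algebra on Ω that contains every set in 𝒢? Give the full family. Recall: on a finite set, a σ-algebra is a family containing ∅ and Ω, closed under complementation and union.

σ(𝒢) = { {}, {x₃}, {x₆}, {x₁,x₅}, {x₂,x₄}, {x₃,x₆}, {x₁,x₃,x₅}, {x₁,x₅,x₆}, {x₂,x₃,x₄}, {x₂,x₄,x₆}, {x₁,x₂,x₄,x₅}, {x₁,x₃,x₅,x₆}, {x₂,x₃,x₄,x₆}, {x₁,x₂,x₃,x₄,x₅}, {x₁,x₂,x₄,x₅,x₆}, Ω }

Working:
Initial family (5 sets): { {}, {x₃}, {x₂,x₄}, {x₁,x₂,x₃,x₄,x₅}, Ω }.
Step 1. New:
  {x₆}  = Ω∖{x₁,x₂,x₃,x₄,x₅}
  {x₂,x₃,x₄}  = {x₃} ∪ {x₂,x₄}
  {x₁,x₃,x₅,x₆}  = Ω∖{x₂,x₄}
  {x₁,x₂,x₄,x₅,x₆}  = Ω∖{x₃}
Step 2. New:
  {x₃,x₆}  = {x₆} ∪ {x₃}
  {x₁,x₅,x₆}  = Ω∖{x₂,x₃,x₄}
  {x₂,x₄,x₆}  = {x₆} ∪ {x₂,x₄}
  {x₂,x₃,x₄,x₆}  = {x₆} ∪ {x₂,x₃,x₄}
Step 3 adds 3:
  {x₁,x₅}  = Ω∖{x₂,x₃,x₄,x₆}
  {x₁,x₃,x₅}  = Ω∖{x₂,x₄,x₆}
  {x₁,x₂,x₄,x₅}  = Ω∖{x₃,x₆}
After Step 4 the family is unchanged; done.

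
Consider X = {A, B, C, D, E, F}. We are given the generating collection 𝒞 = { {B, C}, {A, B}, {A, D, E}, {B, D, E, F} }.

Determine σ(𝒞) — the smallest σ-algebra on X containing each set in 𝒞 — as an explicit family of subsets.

|σ(𝒞)| = 32.  σ(𝒞) = { {}, {A}, {B}, {C}, {F}, {A, B}, {A, C}, {A, F}, {B, C}, {B, F}, {C, F}, {D, E}, {A, B, C}, {A, B, F}, {A, C, F}, {A, D, E}, {B, C, F}, {B, D, E}, {C, D, E}, {D, E, F}, {A, B, C, F}, {A, B, D, E}, {A, C, D, E}, {A, D, E, F}, {B, C, D, E}, {B, D, E, F}, {C, D, E, F}, {A, B, C, D, E}, {A, B, D, E, F}, {A, C, D, E, F}, {B, C, D, E, F}, X }

Trace:
Begin from { {}, {A, B}, {B, C}, {A, D, E}, {B, D, E, F}, X } (that is, 𝒞 plus ∅ and X).
Round 1. New:
  {A, C}  = X∖{B, D, E, F}
  {A, B, C}  = {B, C} ∪ {A, B}
  {B, C, F}  = X∖{A, D, E}
  {A, B, D, E}  = {A, D, E} ∪ {A, B}
  {A, D, E, F}  = X∖{B, C}
  {C, D, E, F}  = X∖{A, B}
  {A, B, C, D, E}  = {A, D, E} ∪ {B, C}
  {A, B, D, E, F}  = {A, D, E} ∪ {B, D, E, F}
  {B, C, D, E, F}  = {B, D, E, F} ∪ {B, C}
  (now 15)
Round 2. New:
  {A}  = X∖{B, C, D, E, F}
  {C}  = X∖{A, B, D, E, F}
  {F}  = X∖{A, B, C, D, E}
  {C, F}  = X∖{A, B, D, E}
  {D, E, F}  = X∖{A, B, C}
  {A, B, C, F}  = {A, B, C} ∪ {B, C, F}
  {A, C, D, E}  = {A, D, E} ∪ {A, C}
  {A, C, D, E, F}  = {A, D, E} ∪ {C, D, E, F}
  (now 23)
Round 3 (6 new):
  {B}  = X∖{A, C, D, E, F}
  {A, F}  = {F} ∪ {A}
  {B, F}  = X∖{A, C, D, E}
  {D, E}  = X∖{A, B, C, F}
  {A, B, F}  = {A, B} ∪ {F}
  {A, C, F}  = {A, C} ∪ {F}
  (now 29)
Round 4 adds 3:
  {B, D, E}  = X∖{A, C, F}
  {C, D, E}  = X∖{A, B, F}
  {B, C, D, E}  = X∖{A, F}
  (now 32)
Round 5: closed — nothing new.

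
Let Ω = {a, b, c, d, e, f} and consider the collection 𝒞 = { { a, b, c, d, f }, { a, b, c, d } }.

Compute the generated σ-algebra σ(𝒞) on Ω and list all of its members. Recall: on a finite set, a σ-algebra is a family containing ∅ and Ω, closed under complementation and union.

Take S₀ = 𝒞 ∪ {∅, Ω} = { {}, { a, b, c, d }, { a, b, c, d, f }, Ω }.
Step 1 (2 new):
  { e }  = Ω∖{ a, b, c, d, f }
  { e, f }  = Ω∖{ a, b, c, d }
  |family| = 6
Step 2: +1 →
  { a, b, c, d, e }  = { a, b, c, d } ∪ { e }
  |family| = 7
Step 3. New:
  { f }  = Ω∖{ a, b, c, d, e }
  |family| = 8
Step 4: closed — nothing new.

|σ(𝒞)| = 8.  σ(𝒞) = { {}, { e }, { f }, { e, f }, { a, b, c, d }, { a, b, c, d, e }, { a, b, c, d, f }, Ω }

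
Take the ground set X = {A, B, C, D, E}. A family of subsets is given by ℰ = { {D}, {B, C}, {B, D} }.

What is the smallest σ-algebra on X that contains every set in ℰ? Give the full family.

Take S₀ = ℰ ∪ {∅, X} = { ∅, {D}, {B, C}, {B, D}, X }.
Pass 1: 4 new —
  {A, C, E}  = complement {B, D}
  {A, D, E}  = complement {B, C}
  {B, C, D}  = {B, C} ∪ {D}
  {A, B, C, E}  = complement {D}
Pass 2 adds 3:
  {A, E}  = complement {B, C, D}
  {A, B, D, E}  = {A, D, E} ∪ {B, D}
  {A, C, D, E}  = {A, D, E} ∪ {A, C, E}
Pass 3: +2 →
  {B}  = complement {A, C, D, E}
  {C}  = complement {A, B, D, E}
Pass 4: +2 →
  {C, D}  = {C} ∪ {D}
  {A, B, E}  = {A, E} ∪ {B}
Pass 5: no new sets; the family is a σ-algebra.

σ(ℰ) = { ∅, {B}, {C}, {D}, {A, E}, {B, C}, {B, D}, {C, D}, {A, B, E}, {A, C, E}, {A, D, E}, {B, C, D}, {A, B, C, E}, {A, B, D, E}, {A, C, D, E}, X }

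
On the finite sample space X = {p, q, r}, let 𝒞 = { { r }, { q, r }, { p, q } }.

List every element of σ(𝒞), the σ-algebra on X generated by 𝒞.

Seed the family with 𝒞 together with ∅ and X: { ∅, { r }, { p, q }, { q, r }, X }.
Step 1 (1 new):
  { p }  = { q, r }ᶜ
  [6 total]
Step 2 (1 new):
  { p, r }  = { r } ∪ { p }
  [7 total]
Step 3 adds 1:
  { q }  = { p, r }ᶜ
  [8 total]
Step 4: no new sets; the family is a σ-algebra.

σ(𝒞) = { ∅, { p }, { q }, { r }, { p, q }, { p, r }, { q, r }, X }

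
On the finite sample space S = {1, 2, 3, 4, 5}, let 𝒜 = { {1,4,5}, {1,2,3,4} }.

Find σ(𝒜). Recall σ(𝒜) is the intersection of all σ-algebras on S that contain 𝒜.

Seed the family with 𝒜 together with ∅ and S: { {}, {1,4,5}, {1,2,3,4}, S }.
Iteration 1: +2 →
  {5}  = {1,2,3,4}ᶜ
  {2,3}  = {1,4,5}ᶜ
Iteration 2 adds 1:
  {2,3,5}  = {2,3} ∪ {5}
Iteration 3: 1 new —
  {1,4}  = {2,3,5}ᶜ
Iteration 4: stable.

Hence σ(𝒜) has 8 members: { {}, {5}, {1,4}, {2,3}, {1,4,5}, {2,3,5}, {1,2,3,4}, S }.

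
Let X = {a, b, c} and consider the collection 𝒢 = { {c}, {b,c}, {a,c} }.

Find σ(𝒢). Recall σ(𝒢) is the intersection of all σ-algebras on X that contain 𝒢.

Answer: σ(𝒢) = { {}, {a}, {b}, {c}, {a,b}, {a,c}, {b,c}, X }

Derivation:
Start: 𝒢 ∪ {∅, X} = { {}, {c}, {a,c}, {b,c}, X }.
Iteration 1 (3 new):
  {a}  = {b,c}ᶜ
  {b}  = {a,c}ᶜ
  {a,b}  = {c}ᶜ
  |family| = 8
Iteration 2: stable.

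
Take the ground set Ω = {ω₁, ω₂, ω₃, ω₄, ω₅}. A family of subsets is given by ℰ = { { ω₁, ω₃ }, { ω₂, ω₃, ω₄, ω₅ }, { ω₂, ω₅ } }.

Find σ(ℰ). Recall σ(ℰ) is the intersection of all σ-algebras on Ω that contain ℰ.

Initial family (5 sets): { {  }, { ω₁, ω₃ }, { ω₂, ω₅ }, { ω₂, ω₃, ω₄, ω₅ }, Ω }.
Pass 1: 4 new —
  { ω₁ }  = complement { ω₂, ω₃, ω₄, ω₅ }
  { ω₁, ω₃, ω₄ }  = complement { ω₂, ω₅ }
  { ω₂, ω₄, ω₅ }  = complement { ω₁, ω₃ }
  { ω₁, ω₂, ω₃, ω₅ }  = { ω₂, ω₅ } ∪ { ω₁, ω₃ }
Pass 2: +3 →
  { ω₄ }  = complement { ω₁, ω₂, ω₃, ω₅ }
  { ω₁, ω₂, ω₅ }  = { ω₂, ω₅ } ∪ { ω₁ }
  { ω₁, ω₂, ω₄, ω₅ }  = { ω₂, ω₄, ω₅ } ∪ { ω₁ }
Pass 3 adds 3:
  { ω₃ }  = complement { ω₁, ω₂, ω₄, ω₅ }
  { ω₁, ω₄ }  = { ω₄ } ∪ { ω₁ }
  { ω₃, ω₄ }  = complement { ω₁, ω₂, ω₅ }
Pass 4: +1 →
  { ω₂, ω₃, ω₅ }  = complement { ω₁, ω₄ }
After Pass 5 the family is unchanged; done.

|σ(ℰ)| = 16.  σ(ℰ) = { {  }, { ω₁ }, { ω₃ }, { ω₄ }, { ω₁, ω₃ }, { ω₁, ω₄ }, { ω₂, ω₅ }, { ω₃, ω₄ }, { ω₁, ω₂, ω₅ }, { ω₁, ω₃, ω₄ }, { ω₂, ω₃, ω₅ }, { ω₂, ω₄, ω₅ }, { ω₁, ω₂, ω₃, ω₅ }, { ω₁, ω₂, ω₄, ω₅ }, { ω₂, ω₃, ω₄, ω₅ }, Ω }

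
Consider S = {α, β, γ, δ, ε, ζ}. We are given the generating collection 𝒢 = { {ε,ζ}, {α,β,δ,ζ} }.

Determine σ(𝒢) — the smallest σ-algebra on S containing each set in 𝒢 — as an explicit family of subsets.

|σ(𝒢)| = 16.  σ(𝒢) = { {}, {γ}, {ε}, {ζ}, {γ,ε}, {γ,ζ}, {ε,ζ}, {α,β,δ}, {γ,ε,ζ}, {α,β,γ,δ}, {α,β,δ,ε}, {α,β,δ,ζ}, {α,β,γ,δ,ε}, {α,β,γ,δ,ζ}, {α,β,δ,ε,ζ}, S }

Trace:
Start: 𝒢 ∪ {∅, S} = { {}, {ε,ζ}, {α,β,δ,ζ}, S }.
Iteration 1. New:
  {γ,ε}  = ᶜ of {α,β,δ,ζ}
  {α,β,γ,δ}  = ᶜ of {ε,ζ}
  {α,β,δ,ε,ζ}  = {ε,ζ} ∪ {α,β,δ,ζ}
  |family| = 7
Iteration 2 (4 new):
  {γ}  = ᶜ of {α,β,δ,ε,ζ}
  {γ,ε,ζ}  = {ε,ζ} ∪ {γ,ε}
  {α,β,γ,δ,ε}  = {γ,ε} ∪ {α,β,γ,δ}
  {α,β,γ,δ,ζ}  = {α,β,δ,ζ} ∪ {α,β,γ,δ}
  |family| = 11
Iteration 3. New:
  {ε}  = ᶜ of {α,β,γ,δ,ζ}
  {ζ}  = ᶜ of {α,β,γ,δ,ε}
  {α,β,δ}  = ᶜ of {γ,ε,ζ}
  |family| = 14
Iteration 4 adds 2:
  {γ,ζ}  = {γ} ∪ {ζ}
  {α,β,δ,ε}  = {α,β,δ} ∪ {ε}
  |family| = 16
Iteration 5 adds nothing — fixpoint reached.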